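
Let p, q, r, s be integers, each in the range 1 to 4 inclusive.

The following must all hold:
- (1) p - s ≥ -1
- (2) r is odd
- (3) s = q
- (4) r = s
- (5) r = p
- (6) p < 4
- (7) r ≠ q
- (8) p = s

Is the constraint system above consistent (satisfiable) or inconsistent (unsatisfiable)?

Unsatisfiable

From constraints 3, 5, and 8, r = p = s = q, so r = q. But constraint 7 says r ≠ q. Contradiction.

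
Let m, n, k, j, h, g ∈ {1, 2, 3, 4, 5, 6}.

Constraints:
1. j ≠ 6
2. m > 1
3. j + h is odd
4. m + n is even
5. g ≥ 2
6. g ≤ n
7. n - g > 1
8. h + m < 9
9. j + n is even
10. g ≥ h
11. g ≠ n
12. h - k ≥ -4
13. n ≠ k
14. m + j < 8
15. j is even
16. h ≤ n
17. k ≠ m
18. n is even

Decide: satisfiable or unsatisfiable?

Try m = 4, n = 6, k = 5, j = 2, h = 3, g = 4.
Check constraint 7: n - g = 2; constraint 8: h + m = 7. The remaining constraints are straightforward to verify.

Satisfiable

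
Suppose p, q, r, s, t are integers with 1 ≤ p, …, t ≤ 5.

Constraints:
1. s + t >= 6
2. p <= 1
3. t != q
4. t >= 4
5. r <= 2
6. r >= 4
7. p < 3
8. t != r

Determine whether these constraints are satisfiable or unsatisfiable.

Unsatisfiable

From constraint 6: r ≥ 4. From constraint 5: r ≤ 2. But 2 < 4, so no value of r works.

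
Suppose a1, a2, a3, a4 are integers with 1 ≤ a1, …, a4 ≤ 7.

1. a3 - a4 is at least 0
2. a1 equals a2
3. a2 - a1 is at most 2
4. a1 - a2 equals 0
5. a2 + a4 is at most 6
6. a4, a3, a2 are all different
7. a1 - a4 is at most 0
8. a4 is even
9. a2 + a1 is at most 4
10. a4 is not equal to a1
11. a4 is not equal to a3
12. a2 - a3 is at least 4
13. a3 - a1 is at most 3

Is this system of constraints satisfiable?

Constraints 1, 3, 7, and 12 give a4 − a1 ≥ 0, a1 − a2 ≥ -2, a2 − a3 ≥ 4, a3 − a4 ≥ 0.
Adding all 4 inequalities: the left sides telescope to 0, and the right sides sum to 0 + (-2) + 4 + 0 = 2. So 0 ≥ 2, which is false.

Unsatisfiable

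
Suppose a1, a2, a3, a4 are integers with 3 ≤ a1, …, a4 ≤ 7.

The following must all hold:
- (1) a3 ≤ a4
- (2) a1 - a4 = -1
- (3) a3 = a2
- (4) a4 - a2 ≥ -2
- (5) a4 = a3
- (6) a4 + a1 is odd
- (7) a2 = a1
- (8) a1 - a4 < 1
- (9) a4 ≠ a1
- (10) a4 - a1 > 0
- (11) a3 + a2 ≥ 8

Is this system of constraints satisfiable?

From constraints 3, 5, and 7, a4 = a3 = a2 = a1, so a4 = a1. But constraint 9 says a4 ≠ a1. Contradiction.

Unsatisfiable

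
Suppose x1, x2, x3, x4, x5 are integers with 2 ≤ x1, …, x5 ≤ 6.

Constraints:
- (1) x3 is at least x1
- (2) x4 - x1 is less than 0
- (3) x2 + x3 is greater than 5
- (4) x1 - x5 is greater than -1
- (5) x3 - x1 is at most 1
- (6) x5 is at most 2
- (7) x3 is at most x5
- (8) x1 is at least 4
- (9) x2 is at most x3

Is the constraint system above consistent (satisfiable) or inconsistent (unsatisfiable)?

From constraints 1 and 8: x3 ≥ x1 and x1 ≥ 4, so x3 ≥ 4. From constraints 6 and 7: x3 ≤ x5 and x5 ≤ 2, so x3 ≤ 2. But 2 < 4, so no value of x3 works.

Unsatisfiable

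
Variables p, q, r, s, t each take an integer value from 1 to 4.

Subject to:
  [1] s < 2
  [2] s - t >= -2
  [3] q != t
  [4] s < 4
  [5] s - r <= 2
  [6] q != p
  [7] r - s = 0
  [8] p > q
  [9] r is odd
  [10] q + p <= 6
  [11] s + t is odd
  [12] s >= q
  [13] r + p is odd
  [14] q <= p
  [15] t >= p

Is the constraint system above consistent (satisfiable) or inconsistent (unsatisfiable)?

The assignment p = 2, q = 1, r = 1, s = 1, t = 2 works:
  constraint 2 holds since s - t = -1.
  constraint 5 holds since s - r = 0.
The rest check out directly.

Satisfiable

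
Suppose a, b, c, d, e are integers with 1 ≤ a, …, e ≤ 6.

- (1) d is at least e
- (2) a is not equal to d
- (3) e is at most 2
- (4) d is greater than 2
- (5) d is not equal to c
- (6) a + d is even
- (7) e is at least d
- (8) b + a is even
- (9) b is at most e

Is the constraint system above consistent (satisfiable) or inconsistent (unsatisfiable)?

From constraint 4: d ≥ 3. From constraints 3 and 7: d ≤ e and e ≤ 2, so d ≤ 2. But 2 < 3, so no value of d works.

Unsatisfiable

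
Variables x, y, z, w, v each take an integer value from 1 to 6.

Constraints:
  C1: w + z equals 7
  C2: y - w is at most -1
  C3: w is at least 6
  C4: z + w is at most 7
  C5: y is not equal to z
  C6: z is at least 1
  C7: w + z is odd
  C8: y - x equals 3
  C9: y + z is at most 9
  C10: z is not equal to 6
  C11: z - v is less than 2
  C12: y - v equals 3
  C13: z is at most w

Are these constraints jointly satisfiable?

Satisfiable

Try x = 2, y = 5, z = 1, w = 6, v = 2.
Check constraint 1: w + z = 7; constraint 2: y - w = -1. The remaining constraints are straightforward to verify.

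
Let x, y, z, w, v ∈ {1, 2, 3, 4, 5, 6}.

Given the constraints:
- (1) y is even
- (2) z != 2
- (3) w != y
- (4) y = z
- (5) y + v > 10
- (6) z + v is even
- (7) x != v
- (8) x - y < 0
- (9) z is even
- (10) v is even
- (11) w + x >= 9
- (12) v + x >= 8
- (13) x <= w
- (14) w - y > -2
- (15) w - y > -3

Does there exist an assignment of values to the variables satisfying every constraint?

One satisfying assignment is x = 5, y = 6, z = 6, w = 5, v = 6.
For the less obvious constraints — constraint 5: y + v = 12; constraint 8: x - y = -1 — and the others hold by inspection.

Satisfiable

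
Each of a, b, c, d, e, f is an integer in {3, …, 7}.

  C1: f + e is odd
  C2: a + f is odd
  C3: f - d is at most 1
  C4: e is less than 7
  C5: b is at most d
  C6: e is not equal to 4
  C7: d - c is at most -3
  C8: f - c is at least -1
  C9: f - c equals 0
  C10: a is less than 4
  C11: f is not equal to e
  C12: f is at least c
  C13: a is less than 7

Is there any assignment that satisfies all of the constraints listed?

Unsatisfiable

Constraints 3, 7, and 8 give c − d ≥ 3, d − f ≥ -1, f − c ≥ -1.
Adding all 3 inequalities: the left sides telescope to 0, and the right sides sum to 3 + (-1) + (-1) = 1. So 0 ≥ 1, which is false.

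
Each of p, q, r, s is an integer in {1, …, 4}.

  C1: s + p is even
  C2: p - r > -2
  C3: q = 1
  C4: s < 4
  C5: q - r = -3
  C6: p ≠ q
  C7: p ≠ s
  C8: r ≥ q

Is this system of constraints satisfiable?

Satisfiable

One satisfying assignment is p = 4, q = 1, r = 4, s = 2.
For the less obvious constraints — constraint 2: p - r = 0; constraint 5: q - r = -3 — and the others hold by inspection.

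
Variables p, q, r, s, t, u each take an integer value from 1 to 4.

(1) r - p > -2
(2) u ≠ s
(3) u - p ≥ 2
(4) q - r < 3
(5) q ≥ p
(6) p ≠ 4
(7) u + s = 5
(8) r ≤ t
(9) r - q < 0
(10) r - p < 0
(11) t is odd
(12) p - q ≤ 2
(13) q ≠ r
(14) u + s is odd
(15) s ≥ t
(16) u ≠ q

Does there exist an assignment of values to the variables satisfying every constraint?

Try p = 2, q = 2, r = 1, s = 1, t = 1, u = 4.
Check constraint 1: r - p = -1; constraint 3: u - p = 2; constraint 4: q - r = 1. The remaining constraints are straightforward to verify.

Satisfiable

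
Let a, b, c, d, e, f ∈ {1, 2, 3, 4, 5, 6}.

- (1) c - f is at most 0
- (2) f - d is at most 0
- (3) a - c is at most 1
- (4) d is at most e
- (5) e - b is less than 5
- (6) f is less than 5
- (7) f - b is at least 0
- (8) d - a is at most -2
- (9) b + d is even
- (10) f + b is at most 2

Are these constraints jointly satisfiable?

Constraints 1, 2, 3, and 8 give a − d ≥ 2, d − f ≥ 0, f − c ≥ 0, c − a ≥ -1.
Adding all 4 inequalities: the left sides telescope to 0, and the right sides sum to 2 + 0 + 0 + (-1) = 1. So 0 ≥ 1, which is false.

Unsatisfiable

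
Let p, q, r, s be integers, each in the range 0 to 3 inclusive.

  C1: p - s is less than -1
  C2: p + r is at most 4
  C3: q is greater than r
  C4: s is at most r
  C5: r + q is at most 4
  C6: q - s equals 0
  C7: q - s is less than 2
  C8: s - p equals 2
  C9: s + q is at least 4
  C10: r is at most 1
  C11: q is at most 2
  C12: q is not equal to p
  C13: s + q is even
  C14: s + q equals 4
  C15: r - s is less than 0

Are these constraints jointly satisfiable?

Unsatisfiable

From constraints 4 and 10: s ≤ r ≤ 1. From constraint 11: q ≤ 2. Hence s + q ≤ 3. But constraint 9 requires s + q ≥ 4, and 4 > 3. Contradiction.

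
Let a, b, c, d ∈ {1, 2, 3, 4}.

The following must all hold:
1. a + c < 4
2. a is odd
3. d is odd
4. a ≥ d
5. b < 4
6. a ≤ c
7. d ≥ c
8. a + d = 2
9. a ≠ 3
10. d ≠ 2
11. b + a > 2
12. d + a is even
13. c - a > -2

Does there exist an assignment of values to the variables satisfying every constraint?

Satisfiable

Setting (a, b, c, d) = (1, 2, 1, 1) satisfies everything: constraint 1: a + c = 2; constraint 8: a + d = 2; constraint 11: b + a = 3, and the others follow.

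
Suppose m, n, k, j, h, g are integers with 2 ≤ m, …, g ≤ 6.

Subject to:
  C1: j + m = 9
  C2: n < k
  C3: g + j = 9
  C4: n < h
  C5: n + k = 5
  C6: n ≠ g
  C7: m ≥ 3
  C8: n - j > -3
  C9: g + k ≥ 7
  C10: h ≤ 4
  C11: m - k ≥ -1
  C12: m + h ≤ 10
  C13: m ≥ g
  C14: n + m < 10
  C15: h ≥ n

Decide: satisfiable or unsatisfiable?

Satisfiable

Setting (m, n, k, j, h, g) = (5, 2, 3, 4, 3, 5) satisfies everything: constraint 1: j + m = 9; constraint 3: g + j = 9, and the others follow.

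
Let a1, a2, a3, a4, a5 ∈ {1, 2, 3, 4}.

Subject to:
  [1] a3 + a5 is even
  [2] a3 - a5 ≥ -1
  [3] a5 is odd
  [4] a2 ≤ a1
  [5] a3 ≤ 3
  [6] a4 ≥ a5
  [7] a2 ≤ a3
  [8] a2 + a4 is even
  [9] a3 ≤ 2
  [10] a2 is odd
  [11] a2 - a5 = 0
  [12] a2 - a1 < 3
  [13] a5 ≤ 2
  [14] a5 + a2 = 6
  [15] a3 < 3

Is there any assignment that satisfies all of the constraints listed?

From constraint 13: a5 ≤ 2. From constraints 7 and 9: a2 ≤ a3 ≤ 2. Hence a5 + a2 ≤ 4. But constraint 14 requires a5 + a2 = 6, and 6 > 4. Contradiction.

Unsatisfiable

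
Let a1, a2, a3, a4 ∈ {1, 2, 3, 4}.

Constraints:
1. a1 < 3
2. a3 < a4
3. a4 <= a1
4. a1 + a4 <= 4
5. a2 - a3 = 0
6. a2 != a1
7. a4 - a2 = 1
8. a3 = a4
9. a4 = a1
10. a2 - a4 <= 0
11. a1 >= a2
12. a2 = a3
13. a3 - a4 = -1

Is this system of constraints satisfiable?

Unsatisfiable

From constraints 8, 9, and 12, a2 = a3 = a4 = a1, so a2 = a1. But constraint 6 says a2 ≠ a1. Contradiction.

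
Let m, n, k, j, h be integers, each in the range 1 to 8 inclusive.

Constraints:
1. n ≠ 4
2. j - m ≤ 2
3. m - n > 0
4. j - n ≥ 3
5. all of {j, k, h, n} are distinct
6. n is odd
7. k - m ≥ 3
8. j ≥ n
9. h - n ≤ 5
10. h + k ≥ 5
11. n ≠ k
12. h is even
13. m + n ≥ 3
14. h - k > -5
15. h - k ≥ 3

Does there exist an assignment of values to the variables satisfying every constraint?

Constraints 2, 4, 7, 9, and 15 give h − k ≥ 3, k − m ≥ 3, m − j ≥ -2, j − n ≥ 3, n − h ≥ -5.
Adding all 5 inequalities: the left sides telescope to 0, and the right sides sum to 3 + 3 + (-2) + 3 + (-5) = 2. So 0 ≥ 2, which is false.

Unsatisfiable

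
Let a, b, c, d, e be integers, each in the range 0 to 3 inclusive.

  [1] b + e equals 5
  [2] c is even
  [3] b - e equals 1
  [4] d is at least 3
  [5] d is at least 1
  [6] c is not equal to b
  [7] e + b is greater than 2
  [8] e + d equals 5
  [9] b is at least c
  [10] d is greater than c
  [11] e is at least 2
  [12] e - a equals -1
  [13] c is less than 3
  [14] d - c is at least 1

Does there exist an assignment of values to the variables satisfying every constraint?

One satisfying assignment is a = 3, b = 3, c = 0, d = 3, e = 2.
For the less obvious constraints — constraint 1: b + e = 5; constraint 3: b - e = 1; constraint 7: e + b = 5 — and the others hold by inspection.

Satisfiable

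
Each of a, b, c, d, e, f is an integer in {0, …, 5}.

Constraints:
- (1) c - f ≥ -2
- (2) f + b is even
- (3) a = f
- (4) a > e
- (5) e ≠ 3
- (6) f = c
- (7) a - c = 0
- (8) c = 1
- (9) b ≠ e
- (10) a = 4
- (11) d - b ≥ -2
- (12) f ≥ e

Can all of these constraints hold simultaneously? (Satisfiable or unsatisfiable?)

Constraint 10 fixes a = 4 and constraint 8 fixes c = 1. Constraints 3 and 6 give a = f = c, so a = c. But 4 ≠ 1 — contradiction.

Unsatisfiable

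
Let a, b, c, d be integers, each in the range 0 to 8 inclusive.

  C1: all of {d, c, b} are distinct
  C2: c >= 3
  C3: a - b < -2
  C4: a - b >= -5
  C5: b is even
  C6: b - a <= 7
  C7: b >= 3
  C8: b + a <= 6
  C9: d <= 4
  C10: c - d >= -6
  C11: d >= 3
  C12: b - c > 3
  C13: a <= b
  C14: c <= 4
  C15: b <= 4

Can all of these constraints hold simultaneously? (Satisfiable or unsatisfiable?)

Constraints 2, 7, 9, 11, 14, and 15 confine each of d, c, b to the 2 values {3, 4}.
Constraint 1 requires all 3 of them to be distinct, but only 2 values are available — impossible by the pigeonhole principle.

Unsatisfiable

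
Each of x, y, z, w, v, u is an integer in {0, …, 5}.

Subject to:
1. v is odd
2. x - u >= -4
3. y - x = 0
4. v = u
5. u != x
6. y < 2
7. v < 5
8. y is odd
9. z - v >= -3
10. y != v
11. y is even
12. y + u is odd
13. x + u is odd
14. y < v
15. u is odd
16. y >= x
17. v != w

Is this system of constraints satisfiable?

Constraint 8 makes y odd and constraint 15 makes u odd, so y + u must be even. Constraint 12 says y + u is odd — contradiction.

Unsatisfiable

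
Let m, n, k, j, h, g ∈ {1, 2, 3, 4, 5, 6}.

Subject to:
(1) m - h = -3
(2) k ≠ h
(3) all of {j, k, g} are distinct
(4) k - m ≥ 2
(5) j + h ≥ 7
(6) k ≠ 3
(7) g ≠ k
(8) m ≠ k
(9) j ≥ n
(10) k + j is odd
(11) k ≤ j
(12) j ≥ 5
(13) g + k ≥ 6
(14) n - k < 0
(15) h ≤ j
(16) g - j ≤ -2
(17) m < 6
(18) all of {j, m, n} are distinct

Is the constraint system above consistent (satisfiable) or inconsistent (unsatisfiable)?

Satisfiable

Try m = 1, n = 4, k = 5, j = 6, h = 4, g = 1.
Check constraint 1: m - h = -3; constraint 4: k - m = 4. The remaining constraints are straightforward to verify.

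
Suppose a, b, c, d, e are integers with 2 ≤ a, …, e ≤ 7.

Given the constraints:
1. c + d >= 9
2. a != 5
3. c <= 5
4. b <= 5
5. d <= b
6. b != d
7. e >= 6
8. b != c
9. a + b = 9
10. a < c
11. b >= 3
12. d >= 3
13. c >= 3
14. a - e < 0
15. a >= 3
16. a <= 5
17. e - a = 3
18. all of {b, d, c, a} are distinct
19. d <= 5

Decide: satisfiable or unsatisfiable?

Unsatisfiable

Constraints 3, 4, 11, 12, 13, 15, 16, and 19 confine each of b, d, c, a to the 3 values {3, …, 5}.
Constraint 18 requires all 4 of them to be distinct, but only 3 values are available — impossible by the pigeonhole principle.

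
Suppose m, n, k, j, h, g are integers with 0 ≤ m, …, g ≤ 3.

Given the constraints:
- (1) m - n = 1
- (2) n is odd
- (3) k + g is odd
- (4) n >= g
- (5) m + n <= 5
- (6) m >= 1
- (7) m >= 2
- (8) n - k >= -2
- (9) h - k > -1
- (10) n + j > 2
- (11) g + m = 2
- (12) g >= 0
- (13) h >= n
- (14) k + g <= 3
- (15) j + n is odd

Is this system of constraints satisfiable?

Try m = 2, n = 1, k = 1, j = 2, h = 2, g = 0.
Check constraint 1: m - n = 1; constraint 5: m + n = 3; constraint 8: n - k = 0. The remaining constraints are straightforward to verify.

Satisfiable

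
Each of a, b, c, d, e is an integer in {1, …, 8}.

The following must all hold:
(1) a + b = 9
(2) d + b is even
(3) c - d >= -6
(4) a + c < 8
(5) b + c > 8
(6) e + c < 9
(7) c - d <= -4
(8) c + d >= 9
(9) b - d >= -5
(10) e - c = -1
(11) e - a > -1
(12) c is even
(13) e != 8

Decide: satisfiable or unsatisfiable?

Satisfiable

Setting (a, b, c, d, e) = (3, 6, 4, 8, 3) satisfies everything: constraint 1: a + b = 9; constraint 3: c - d = -4; constraint 4: a + c = 7, and the others follow.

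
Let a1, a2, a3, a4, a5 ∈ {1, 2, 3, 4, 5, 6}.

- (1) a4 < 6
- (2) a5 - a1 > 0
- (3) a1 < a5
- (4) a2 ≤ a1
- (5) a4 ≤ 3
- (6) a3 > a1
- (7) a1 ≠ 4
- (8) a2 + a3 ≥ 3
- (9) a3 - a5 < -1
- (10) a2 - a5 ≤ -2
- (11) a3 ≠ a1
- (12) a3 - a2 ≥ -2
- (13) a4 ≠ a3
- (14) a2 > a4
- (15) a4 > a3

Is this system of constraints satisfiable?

Constraints 4, 6, 14, and 15 give a2 ≤ a1, a1 < a3, a3 < a4, a4 < a2. Chaining: a2 ≤ a1 < a3 < a4 < a2, which forces a2 < a2 — impossible.

Unsatisfiable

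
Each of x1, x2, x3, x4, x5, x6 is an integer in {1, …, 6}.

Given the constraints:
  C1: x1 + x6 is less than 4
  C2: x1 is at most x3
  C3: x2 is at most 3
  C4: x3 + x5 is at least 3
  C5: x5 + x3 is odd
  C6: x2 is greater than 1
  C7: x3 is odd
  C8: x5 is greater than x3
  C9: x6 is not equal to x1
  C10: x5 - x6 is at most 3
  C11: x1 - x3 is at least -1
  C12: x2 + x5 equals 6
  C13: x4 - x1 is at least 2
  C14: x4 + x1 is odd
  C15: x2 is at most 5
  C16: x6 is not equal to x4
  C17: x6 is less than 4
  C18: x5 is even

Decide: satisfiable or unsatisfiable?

Satisfiable

The assignment x1 = 1, x2 = 2, x3 = 1, x4 = 6, x5 = 4, x6 = 2 works:
  constraint 1 holds since x1 + x6 = 3.
  constraint 4 holds since x3 + x5 = 5.
  constraint 10 holds since x5 - x6 = 2.
The rest check out directly.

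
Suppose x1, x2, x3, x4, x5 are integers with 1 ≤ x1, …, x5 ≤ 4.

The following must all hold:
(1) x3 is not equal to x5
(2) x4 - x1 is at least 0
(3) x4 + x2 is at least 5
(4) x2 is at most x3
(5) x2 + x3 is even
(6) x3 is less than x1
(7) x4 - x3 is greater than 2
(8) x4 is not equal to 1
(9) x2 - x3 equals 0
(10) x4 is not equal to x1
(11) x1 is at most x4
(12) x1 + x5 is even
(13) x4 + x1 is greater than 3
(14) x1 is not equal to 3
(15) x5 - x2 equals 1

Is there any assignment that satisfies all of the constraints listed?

One satisfying assignment is x1 = 2, x2 = 1, x3 = 1, x4 = 4, x5 = 2.
For the less obvious constraints — constraint 2: x4 - x1 = 2; constraint 3: x4 + x2 = 5 — and the others hold by inspection.

Satisfiable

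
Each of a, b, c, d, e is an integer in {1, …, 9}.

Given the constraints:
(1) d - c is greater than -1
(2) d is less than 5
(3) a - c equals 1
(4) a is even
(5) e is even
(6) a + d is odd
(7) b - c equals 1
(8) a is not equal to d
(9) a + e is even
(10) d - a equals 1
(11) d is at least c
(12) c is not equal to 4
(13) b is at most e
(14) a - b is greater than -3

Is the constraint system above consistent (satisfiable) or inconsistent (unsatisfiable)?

Satisfiable

Try a = 2, b = 2, c = 1, d = 3, e = 4.
Check constraint 1: d - c = 2; constraint 3: a - c = 1. The remaining constraints are straightforward to verify.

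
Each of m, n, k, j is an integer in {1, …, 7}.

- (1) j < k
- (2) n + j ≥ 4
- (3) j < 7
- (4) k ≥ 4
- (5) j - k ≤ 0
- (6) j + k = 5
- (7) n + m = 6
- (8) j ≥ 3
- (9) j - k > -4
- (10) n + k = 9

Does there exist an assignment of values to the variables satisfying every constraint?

Unsatisfiable

From constraint 8: j ≥ 3. From constraint 4: k ≥ 4. Hence j + k ≥ 7. But constraint 6 requires j + k = 5, and 5 < 7. Contradiction.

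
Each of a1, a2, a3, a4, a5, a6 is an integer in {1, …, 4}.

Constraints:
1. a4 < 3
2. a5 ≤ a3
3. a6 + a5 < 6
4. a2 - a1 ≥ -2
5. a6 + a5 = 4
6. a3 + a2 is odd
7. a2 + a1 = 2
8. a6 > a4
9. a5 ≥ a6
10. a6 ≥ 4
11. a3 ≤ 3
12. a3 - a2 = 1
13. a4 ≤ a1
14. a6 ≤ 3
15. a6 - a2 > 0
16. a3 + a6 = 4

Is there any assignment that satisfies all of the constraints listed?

Unsatisfiable

From constraints 9 and 10: a5 ≥ a6 and a6 ≥ 4, so a5 ≥ 4. From constraints 2 and 11: a5 ≤ a3 and a3 ≤ 3, so a5 ≤ 3. But 3 < 4, so no value of a5 works.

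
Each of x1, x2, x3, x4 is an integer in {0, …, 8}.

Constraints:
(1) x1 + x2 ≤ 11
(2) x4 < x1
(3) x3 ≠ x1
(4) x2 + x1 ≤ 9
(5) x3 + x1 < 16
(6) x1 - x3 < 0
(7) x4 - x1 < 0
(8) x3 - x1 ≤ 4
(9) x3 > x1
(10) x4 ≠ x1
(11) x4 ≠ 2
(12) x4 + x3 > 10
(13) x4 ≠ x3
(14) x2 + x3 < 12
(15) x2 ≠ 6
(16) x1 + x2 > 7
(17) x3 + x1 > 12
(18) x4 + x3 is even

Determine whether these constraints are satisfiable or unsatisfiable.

Satisfiable

Setting (x1, x2, x3, x4) = (6, 3, 7, 5) satisfies everything: constraint 1: x1 + x2 = 9; constraint 4: x2 + x1 = 9, and the others follow.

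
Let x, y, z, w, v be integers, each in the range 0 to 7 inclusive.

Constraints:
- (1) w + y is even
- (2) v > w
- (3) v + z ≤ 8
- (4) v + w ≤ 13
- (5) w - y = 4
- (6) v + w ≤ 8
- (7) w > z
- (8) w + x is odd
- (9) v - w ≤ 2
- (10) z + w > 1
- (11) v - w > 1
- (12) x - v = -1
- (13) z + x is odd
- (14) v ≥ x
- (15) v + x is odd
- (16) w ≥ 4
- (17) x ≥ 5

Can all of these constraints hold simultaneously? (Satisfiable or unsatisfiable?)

Unsatisfiable

From constraints 14 and 17: v ≥ x ≥ 5. From constraint 16: w ≥ 4. Hence v + w ≥ 9. But constraint 6 requires v + w ≤ 8, and 8 < 9. Contradiction.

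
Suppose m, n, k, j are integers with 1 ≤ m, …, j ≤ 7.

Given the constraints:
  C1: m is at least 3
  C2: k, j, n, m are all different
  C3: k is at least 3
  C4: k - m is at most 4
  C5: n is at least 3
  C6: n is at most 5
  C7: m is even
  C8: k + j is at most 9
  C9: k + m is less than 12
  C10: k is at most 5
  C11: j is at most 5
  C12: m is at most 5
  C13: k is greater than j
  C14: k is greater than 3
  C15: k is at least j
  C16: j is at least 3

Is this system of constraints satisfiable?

Unsatisfiable

Constraints 1, 3, 5, 6, 10, 11, 12, and 16 confine each of k, j, n, m to the 3 values {3, …, 5}.
Constraint 2 requires all 4 of them to be distinct, but only 3 values are available — impossible by the pigeonhole principle.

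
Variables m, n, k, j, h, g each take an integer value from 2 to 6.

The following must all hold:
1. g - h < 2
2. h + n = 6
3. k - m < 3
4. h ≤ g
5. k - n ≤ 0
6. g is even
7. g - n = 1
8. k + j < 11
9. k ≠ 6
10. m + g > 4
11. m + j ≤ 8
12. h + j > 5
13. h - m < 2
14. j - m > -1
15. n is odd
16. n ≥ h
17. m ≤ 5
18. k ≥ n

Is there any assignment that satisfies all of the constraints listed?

The assignment m = 3, n = 3, k = 3, j = 5, h = 3, g = 4 works:
  constraint 1 holds since g - h = 1.
  constraint 2 holds since h + n = 6.
The rest check out directly.

Satisfiable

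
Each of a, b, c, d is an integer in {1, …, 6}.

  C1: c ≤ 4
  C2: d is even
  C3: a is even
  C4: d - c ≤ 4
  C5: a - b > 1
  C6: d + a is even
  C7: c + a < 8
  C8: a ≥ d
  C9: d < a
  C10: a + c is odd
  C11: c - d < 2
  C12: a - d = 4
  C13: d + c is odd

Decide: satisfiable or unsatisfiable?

One satisfying assignment is a = 6, b = 2, c = 1, d = 2.
For the less obvious constraints — constraint 4: d - c = 1; constraint 5: a - b = 4 — and the others hold by inspection.

Satisfiable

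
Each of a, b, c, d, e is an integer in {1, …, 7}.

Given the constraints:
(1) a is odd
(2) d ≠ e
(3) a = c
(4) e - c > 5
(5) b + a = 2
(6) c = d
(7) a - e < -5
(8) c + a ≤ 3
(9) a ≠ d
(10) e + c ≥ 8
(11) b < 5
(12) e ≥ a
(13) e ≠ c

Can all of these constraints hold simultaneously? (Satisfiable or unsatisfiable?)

Unsatisfiable

From constraints 3 and 6, a = c = d, so a = d. But constraint 9 says a ≠ d. Contradiction.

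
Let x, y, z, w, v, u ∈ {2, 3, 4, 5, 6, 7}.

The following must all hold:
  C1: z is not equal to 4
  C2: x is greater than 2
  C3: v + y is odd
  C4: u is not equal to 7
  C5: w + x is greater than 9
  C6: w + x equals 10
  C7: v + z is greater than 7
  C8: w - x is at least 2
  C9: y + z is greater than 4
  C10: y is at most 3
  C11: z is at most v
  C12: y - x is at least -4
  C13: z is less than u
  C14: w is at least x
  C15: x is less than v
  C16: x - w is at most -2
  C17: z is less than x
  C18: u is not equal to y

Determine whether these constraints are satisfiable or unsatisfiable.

Take x = 4, y = 2, z = 3, w = 6, v = 7, u = 5. Then constraint 5: w + x = 10; constraint 6: w + x = 10, and every other listed constraint is also met.

Satisfiable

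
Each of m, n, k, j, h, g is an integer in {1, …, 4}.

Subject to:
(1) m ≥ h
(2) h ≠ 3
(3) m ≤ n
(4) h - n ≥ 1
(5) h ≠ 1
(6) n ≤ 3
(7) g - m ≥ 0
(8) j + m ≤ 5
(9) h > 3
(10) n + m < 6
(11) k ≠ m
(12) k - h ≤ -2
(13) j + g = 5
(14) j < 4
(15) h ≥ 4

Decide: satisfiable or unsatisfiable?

Unsatisfiable

From constraints 1 and 15: m ≥ h and h ≥ 4, so m ≥ 4. From constraints 3 and 6: m ≤ n and n ≤ 3, so m ≤ 3. But 3 < 4, so no value of m works.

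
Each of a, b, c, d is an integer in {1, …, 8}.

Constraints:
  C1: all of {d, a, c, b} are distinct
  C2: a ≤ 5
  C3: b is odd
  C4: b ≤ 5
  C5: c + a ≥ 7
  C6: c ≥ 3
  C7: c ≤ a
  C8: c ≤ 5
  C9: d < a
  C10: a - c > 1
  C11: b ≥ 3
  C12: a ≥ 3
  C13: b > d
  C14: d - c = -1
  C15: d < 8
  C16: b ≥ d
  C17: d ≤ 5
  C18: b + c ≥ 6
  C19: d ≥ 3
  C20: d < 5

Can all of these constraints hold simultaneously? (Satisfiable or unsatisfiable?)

Unsatisfiable

Constraints 2, 4, 6, 8, 11, 12, 17, and 19 confine each of d, a, c, b to the 3 values {3, …, 5}.
Constraint 1 requires all 4 of them to be distinct, but only 3 values are available — impossible by the pigeonhole principle.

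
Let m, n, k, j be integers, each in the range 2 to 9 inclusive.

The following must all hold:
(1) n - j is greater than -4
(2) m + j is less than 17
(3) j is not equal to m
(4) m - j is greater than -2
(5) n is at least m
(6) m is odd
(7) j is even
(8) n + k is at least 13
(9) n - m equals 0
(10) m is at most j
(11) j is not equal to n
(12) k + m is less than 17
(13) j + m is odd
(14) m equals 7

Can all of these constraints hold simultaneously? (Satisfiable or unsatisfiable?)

The assignment m = 7, n = 7, k = 7, j = 8 works:
  constraint 1 holds since n - j = -1.
  constraint 2 holds since m + j = 15.
The rest check out directly.

Satisfiable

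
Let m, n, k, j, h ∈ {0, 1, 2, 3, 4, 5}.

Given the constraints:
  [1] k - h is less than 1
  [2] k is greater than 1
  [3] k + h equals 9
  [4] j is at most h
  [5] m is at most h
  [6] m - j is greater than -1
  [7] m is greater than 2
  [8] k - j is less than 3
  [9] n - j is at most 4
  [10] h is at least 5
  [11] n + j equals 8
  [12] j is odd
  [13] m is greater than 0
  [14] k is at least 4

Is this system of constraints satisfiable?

The assignment m = 3, n = 5, k = 4, j = 3, h = 5 works:
  constraint 1 holds since k - h = -1.
  constraint 3 holds since k + h = 9.
The rest check out directly.

Satisfiable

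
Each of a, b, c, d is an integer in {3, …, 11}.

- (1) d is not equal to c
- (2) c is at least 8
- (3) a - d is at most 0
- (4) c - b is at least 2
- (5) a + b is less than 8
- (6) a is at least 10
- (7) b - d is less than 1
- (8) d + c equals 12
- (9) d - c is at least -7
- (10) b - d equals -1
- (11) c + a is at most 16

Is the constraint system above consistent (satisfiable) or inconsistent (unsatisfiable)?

From constraint 2: c ≥ 8. From constraint 6: a ≥ 10. Hence c + a ≥ 18. But constraint 11 requires c + a ≤ 16, and 16 < 18. Contradiction.

Unsatisfiable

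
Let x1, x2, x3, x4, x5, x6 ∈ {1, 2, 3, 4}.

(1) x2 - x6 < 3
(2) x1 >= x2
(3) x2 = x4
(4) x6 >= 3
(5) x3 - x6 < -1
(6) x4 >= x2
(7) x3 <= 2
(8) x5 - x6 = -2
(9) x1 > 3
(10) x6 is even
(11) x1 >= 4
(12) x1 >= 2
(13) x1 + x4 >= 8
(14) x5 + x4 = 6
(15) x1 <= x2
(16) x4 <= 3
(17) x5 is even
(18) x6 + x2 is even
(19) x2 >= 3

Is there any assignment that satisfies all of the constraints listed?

Unsatisfiable

From constraints 11 and 15: x2 ≥ x1 and x1 ≥ 4, so x2 ≥ 4. From constraints 6 and 16: x2 ≤ x4 and x4 ≤ 3, so x2 ≤ 3. But 3 < 4, so no value of x2 works.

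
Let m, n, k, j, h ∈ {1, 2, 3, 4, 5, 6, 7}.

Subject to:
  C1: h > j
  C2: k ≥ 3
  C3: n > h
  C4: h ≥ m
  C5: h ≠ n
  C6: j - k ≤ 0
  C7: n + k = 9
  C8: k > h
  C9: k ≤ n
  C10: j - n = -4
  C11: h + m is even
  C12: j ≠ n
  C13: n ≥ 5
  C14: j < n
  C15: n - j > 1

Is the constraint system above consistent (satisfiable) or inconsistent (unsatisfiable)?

Satisfiable

Try m = 2, n = 5, k = 4, j = 1, h = 2.
Check constraint 6: j - k = -3; constraint 7: n + k = 9; constraint 10: j - n = -4. The remaining constraints are straightforward to verify.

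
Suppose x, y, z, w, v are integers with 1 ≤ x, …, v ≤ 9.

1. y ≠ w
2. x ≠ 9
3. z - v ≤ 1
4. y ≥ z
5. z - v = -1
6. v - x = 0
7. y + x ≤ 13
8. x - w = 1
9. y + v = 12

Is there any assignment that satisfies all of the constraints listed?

Satisfiable

Take x = 3, y = 9, z = 2, w = 2, v = 3. Then constraint 3: z - v = -1; constraint 5: z - v = -1, and every other listed constraint is also met.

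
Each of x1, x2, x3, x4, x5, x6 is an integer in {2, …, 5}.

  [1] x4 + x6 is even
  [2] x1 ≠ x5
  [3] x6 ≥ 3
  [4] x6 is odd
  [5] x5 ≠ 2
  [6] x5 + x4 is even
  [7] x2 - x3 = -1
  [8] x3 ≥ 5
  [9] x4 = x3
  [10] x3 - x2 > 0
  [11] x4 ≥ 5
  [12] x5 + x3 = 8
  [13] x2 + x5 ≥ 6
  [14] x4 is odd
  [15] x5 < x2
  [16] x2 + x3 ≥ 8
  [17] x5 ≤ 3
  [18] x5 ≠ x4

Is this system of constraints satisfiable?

Setting (x1, x2, x3, x4, x5, x6) = (4, 4, 5, 5, 3, 5) satisfies everything: constraint 7: x2 - x3 = -1; constraint 10: x3 - x2 = 1; constraint 12: x5 + x3 = 8, and the others follow.

Satisfiable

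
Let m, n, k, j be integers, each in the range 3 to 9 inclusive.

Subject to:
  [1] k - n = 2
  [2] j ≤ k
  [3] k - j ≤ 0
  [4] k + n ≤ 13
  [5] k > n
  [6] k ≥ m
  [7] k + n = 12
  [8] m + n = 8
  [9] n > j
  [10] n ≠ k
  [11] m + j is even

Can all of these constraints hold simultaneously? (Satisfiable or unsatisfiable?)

Constraints 3, 5, and 9 give n < k, k ≤ j, j < n. Chaining: n < k ≤ j < n, which forces n < n — impossible.

Unsatisfiable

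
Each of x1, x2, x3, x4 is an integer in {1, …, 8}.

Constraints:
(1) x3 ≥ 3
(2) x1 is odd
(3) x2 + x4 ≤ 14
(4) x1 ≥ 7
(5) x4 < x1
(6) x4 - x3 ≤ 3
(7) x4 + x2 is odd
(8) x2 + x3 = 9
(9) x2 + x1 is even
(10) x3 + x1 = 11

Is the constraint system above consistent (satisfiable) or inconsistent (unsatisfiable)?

Satisfiable

Setting (x1, x2, x3, x4) = (7, 5, 4, 6) satisfies everything: constraint 3: x2 + x4 = 11; constraint 6: x4 - x3 = 2, and the others follow.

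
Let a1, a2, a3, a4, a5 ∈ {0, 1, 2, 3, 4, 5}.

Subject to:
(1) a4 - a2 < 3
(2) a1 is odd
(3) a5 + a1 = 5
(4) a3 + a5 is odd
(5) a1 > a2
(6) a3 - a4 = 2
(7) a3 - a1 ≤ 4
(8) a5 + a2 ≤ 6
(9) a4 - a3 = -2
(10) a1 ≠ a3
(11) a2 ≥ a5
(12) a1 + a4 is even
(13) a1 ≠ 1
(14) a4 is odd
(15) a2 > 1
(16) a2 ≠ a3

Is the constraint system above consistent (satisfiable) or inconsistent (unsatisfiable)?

Setting (a1, a2, a3, a4, a5) = (3, 2, 5, 3, 2) satisfies everything: constraint 1: a4 - a2 = 1; constraint 3: a5 + a1 = 5; constraint 6: a3 - a4 = 2, and the others follow.

Satisfiable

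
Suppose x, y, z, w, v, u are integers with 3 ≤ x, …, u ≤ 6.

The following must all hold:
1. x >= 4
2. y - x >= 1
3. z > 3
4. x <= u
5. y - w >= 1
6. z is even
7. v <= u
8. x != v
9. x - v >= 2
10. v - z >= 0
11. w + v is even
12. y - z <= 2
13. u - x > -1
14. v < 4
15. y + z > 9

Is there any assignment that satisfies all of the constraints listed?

Unsatisfiable

Constraints 2, 9, 10, and 12 give x − v ≥ 2, v − z ≥ 0, z − y ≥ -2, y − x ≥ 1.
Adding all 4 inequalities: the left sides telescope to 0, and the right sides sum to 2 + 0 + (-2) + 1 = 1. So 0 ≥ 1, which is false.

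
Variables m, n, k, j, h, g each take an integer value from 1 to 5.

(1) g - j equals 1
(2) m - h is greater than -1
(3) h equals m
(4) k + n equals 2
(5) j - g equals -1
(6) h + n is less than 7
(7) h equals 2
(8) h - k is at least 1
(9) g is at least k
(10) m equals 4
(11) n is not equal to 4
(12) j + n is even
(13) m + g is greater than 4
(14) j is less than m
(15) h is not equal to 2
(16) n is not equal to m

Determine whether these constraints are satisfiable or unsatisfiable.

Constraint 7 fixes h = 2 and constraint 10 fixes m = 4, but constraint 3 requires h = m. Since 2 ≠ 4, contradiction.

Unsatisfiable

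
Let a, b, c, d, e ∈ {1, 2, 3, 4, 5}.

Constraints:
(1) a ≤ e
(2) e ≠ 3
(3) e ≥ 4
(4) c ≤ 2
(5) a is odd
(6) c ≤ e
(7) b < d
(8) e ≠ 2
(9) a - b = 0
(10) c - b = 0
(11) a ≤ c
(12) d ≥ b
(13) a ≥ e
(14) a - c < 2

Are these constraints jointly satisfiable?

Unsatisfiable

From constraints 3 and 13: a ≥ e and e ≥ 4, so a ≥ 4. From constraints 4 and 11: a ≤ c and c ≤ 2, so a ≤ 2. But 2 < 4, so no value of a works.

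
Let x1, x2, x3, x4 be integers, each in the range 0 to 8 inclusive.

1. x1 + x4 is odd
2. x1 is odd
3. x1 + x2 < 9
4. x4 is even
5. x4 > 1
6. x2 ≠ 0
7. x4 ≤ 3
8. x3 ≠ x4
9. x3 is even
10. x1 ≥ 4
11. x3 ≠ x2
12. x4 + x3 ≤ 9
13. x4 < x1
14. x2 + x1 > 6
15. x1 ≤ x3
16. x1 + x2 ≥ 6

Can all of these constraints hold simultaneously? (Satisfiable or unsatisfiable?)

The assignment x1 = 5, x2 = 2, x3 = 6, x4 = 2 works:
  constraint 3 holds since x1 + x2 = 7.
  constraint 12 holds since x4 + x3 = 8.
The rest check out directly.

Satisfiable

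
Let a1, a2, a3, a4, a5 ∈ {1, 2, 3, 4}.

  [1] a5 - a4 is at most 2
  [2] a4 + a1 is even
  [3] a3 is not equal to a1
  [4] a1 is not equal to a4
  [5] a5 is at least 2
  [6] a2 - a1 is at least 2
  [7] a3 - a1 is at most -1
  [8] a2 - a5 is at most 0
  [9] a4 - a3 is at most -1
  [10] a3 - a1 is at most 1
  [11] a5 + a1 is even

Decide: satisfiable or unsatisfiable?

Unsatisfiable

Constraints 1, 6, 7, 8, and 9 give a3 − a4 ≥ 1, a4 − a5 ≥ -2, a5 − a2 ≥ 0, a2 − a1 ≥ 2, a1 − a3 ≥ 1.
Adding all 5 inequalities: the left sides telescope to 0, and the right sides sum to 1 + (-2) + 0 + 2 + 1 = 2. So 0 ≥ 2, which is false.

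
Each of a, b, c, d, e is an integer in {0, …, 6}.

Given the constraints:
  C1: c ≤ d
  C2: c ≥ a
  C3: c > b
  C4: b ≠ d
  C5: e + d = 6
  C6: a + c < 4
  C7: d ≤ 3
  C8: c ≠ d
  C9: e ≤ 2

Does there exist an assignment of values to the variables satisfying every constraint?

From constraint 9: e ≤ 2. From constraint 7: d ≤ 3. Hence e + d ≤ 5. But constraint 5 requires e + d = 6, and 6 > 5. Contradiction.

Unsatisfiable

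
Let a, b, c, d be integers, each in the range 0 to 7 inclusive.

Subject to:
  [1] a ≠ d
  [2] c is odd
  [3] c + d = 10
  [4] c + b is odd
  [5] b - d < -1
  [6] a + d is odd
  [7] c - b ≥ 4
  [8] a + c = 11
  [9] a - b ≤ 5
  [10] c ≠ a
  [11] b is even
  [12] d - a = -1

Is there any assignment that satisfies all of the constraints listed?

Satisfiable

Setting (a, b, c, d) = (4, 0, 7, 3) satisfies everything: constraint 3: c + d = 10; constraint 5: b - d = -3; constraint 7: c - b = 7, and the others follow.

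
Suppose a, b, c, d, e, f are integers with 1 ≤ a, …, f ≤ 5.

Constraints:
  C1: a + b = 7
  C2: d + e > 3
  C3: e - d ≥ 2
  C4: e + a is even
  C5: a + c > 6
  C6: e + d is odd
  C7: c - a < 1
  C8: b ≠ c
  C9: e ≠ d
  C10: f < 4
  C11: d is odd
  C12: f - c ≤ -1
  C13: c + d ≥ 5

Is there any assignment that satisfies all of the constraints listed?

Satisfiable

Setting (a, b, c, d, e, f) = (4, 3, 4, 1, 4, 2) satisfies everything: constraint 1: a + b = 7; constraint 2: d + e = 5; constraint 3: e - d = 3, and the others follow.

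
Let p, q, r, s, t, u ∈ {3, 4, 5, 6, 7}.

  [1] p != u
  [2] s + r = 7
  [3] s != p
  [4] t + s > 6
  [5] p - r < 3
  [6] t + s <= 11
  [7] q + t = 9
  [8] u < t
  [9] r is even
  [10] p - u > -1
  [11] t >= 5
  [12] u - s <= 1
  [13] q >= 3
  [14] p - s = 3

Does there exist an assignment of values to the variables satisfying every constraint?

Satisfiable

The assignment p = 6, q = 3, r = 4, s = 3, t = 6, u = 4 works:
  constraint 2 holds since s + r = 7.
  constraint 4 holds since t + s = 9.
  constraint 5 holds since p - r = 2.
The rest check out directly.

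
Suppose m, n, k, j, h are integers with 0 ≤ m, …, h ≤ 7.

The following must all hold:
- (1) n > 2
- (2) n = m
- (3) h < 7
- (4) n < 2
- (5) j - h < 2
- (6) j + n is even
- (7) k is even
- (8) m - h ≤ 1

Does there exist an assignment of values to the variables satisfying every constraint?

Unsatisfiable

From constraint 1: n ≥ 3. From constraint 4: n ≤ 1. But 1 < 3, so no value of n works.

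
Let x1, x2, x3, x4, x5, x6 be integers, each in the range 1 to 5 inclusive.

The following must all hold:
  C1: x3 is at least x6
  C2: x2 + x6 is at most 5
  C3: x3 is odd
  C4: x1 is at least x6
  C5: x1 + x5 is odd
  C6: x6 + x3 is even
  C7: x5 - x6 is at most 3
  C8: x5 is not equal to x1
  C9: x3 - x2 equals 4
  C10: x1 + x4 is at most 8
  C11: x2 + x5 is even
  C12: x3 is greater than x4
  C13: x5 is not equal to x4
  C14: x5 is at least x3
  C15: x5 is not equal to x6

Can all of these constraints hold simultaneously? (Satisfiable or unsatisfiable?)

Satisfiable

One satisfying assignment is x1 = 4, x2 = 1, x3 = 5, x4 = 1, x5 = 5, x6 = 3.
For the less obvious constraints — constraint 2: x2 + x6 = 4; constraint 7: x5 - x6 = 2 — and the others hold by inspection.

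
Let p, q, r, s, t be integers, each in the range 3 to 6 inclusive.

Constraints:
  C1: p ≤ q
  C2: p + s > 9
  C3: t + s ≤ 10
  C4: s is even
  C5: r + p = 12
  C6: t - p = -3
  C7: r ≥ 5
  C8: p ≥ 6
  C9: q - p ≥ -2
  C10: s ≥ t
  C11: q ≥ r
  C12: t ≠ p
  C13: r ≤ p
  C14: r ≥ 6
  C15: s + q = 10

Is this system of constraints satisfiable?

The assignment p = 6, q = 6, r = 6, s = 4, t = 3 works:
  constraint 2 holds since p + s = 10.
  constraint 3 holds since t + s = 7.
  constraint 5 holds since r + p = 12.
The rest check out directly.

Satisfiable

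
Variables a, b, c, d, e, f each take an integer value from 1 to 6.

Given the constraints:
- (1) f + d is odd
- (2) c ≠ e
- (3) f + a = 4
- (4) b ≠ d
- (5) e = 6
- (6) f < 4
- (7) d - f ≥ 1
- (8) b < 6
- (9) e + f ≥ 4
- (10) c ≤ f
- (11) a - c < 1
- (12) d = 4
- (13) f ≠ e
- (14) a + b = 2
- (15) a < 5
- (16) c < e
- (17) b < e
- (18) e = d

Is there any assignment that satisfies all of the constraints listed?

Constraint 5 fixes e = 6 and constraint 12 fixes d = 4, but constraint 18 requires e = d. Since 6 ≠ 4, contradiction.

Unsatisfiable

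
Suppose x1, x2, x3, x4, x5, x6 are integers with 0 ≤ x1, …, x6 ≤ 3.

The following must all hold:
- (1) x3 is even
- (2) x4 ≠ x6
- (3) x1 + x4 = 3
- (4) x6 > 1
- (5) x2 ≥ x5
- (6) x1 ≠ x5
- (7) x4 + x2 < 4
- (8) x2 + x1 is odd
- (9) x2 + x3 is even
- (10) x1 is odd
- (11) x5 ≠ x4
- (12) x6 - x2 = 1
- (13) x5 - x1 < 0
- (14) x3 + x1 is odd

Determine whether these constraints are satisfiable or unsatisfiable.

Take x1 = 3, x2 = 2, x3 = 2, x4 = 0, x5 = 1, x6 = 3. Then constraint 3: x1 + x4 = 3; constraint 7: x4 + x2 = 2, and every other listed constraint is also met.

Satisfiable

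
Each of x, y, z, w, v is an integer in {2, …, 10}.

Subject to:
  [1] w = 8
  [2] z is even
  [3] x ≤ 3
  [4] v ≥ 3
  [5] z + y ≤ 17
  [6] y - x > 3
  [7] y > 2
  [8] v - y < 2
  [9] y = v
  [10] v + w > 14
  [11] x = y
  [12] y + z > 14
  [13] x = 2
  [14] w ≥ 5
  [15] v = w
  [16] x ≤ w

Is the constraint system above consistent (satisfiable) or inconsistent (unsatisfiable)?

Unsatisfiable

Constraint 13 fixes x = 2 and constraint 1 fixes w = 8. Constraints 9, 11, and 15 give x = y = v = w, so x = w. But 2 ≠ 8 — contradiction.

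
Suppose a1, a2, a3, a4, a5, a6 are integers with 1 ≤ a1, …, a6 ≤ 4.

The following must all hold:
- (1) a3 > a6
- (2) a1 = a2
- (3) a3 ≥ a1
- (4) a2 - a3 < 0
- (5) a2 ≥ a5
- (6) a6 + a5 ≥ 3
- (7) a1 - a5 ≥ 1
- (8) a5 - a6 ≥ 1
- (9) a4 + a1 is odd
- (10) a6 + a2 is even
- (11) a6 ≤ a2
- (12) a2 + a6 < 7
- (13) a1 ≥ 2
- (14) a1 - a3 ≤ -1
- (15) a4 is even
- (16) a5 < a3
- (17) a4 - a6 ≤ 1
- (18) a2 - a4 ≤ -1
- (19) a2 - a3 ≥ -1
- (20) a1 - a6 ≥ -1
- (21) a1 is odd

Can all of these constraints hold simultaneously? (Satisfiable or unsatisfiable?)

Unsatisfiable

Constraints 7, 8, 14, 17, 18, and 19 give a1 − a5 ≥ 1, a5 − a6 ≥ 1, a6 − a4 ≥ -1, a4 − a2 ≥ 1, a2 − a3 ≥ -1, a3 − a1 ≥ 1.
Adding all 6 inequalities: the left sides telescope to 0, and the right sides sum to 1 + 1 + (-1) + 1 + (-1) + 1 = 2. So 0 ≥ 2, which is false.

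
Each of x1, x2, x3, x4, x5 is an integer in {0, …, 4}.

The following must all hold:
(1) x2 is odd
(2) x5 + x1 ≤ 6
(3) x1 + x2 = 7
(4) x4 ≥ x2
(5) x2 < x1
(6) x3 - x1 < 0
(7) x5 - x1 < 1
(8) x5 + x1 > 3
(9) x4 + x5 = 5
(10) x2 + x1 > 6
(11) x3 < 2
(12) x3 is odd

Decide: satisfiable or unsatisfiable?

One satisfying assignment is x1 = 4, x2 = 3, x3 = 1, x4 = 3, x5 = 2.
For the less obvious constraints — constraint 2: x5 + x1 = 6; constraint 3: x1 + x2 = 7 — and the others hold by inspection.

Satisfiable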